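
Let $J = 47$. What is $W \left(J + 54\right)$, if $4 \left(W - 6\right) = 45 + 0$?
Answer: $\frac{6969}{4} \approx 1742.3$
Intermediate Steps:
$W = \frac{69}{4}$ ($W = 6 + \frac{45 + 0}{4} = 6 + \frac{1}{4} \cdot 45 = 6 + \frac{45}{4} = \frac{69}{4} \approx 17.25$)
$W \left(J + 54\right) = \frac{69 \left(47 + 54\right)}{4} = \frac{69}{4} \cdot 101 = \frac{6969}{4}$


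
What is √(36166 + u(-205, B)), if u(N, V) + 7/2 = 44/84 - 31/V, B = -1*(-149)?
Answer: √1416228586458/6258 ≈ 190.17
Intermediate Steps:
B = 149
u(N, V) = -125/42 - 31/V (u(N, V) = -7/2 + (44/84 - 31/V) = -7/2 + (44*(1/84) - 31/V) = -7/2 + (11/21 - 31/V) = -125/42 - 31/V)
√(36166 + u(-205, B)) = √(36166 + (-125/42 - 31/149)) = √(36166 - 19927/6258) = √(226306901/6258) = √1416228586458/6258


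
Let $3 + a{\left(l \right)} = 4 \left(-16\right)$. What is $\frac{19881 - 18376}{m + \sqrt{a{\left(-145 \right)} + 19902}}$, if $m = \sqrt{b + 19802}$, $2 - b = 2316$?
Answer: $\frac{1505}{\sqrt{19835} + 4 \sqrt{1093}} \approx 5.5112$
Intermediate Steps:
$a{\left(l \right)} = -67$ ($a{\left(l \right)} = -3 + 4 \left(-16\right) = -3 - 64 = -67$)
$b = -2314$ ($b = 2 - 2316 = -2314$)
$m = 4 \sqrt{1093}$ ($m = \sqrt{-2314 + 19802} = \sqrt{17488} = 4 \sqrt{1093} \approx 132.24$)
$\frac{19881 - 18376}{m + \sqrt{a{\left(-145 \right)} + 19902}} = \frac{19881 - 18376}{4 \sqrt{1093} + \sqrt{-67 + 19902}} = \frac{1505}{4 \sqrt{1093} + \sqrt{19835}} = \frac{1505}{\sqrt{19835} + 4 \sqrt{1093}}$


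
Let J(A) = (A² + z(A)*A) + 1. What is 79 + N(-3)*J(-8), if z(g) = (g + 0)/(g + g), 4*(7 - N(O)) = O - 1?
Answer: 567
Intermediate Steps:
N(O) = 29/4 - O/4 (N(O) = 7 - (O - 1)/4 = 7 - (-1 + O)/4 = 7 + (¼ - O/4) = 29/4 - O/4)
z(g) = ½ (z(g) = g/((2*g)) = g*(1/(2*g)) = ½)
J(A) = 1 + A² + A/2 (J(A) = (A² + A/2) + 1 = 1 + A² + A/2)
79 + N(-3)*J(-8) = 79 + (29/4 - ¼*(-3))*(1 + (-8)² + (½)*(-8)) = 79 + (29/4 + ¾)*(1 + 64 - 4) = 79 + 8*61 = 79 + 488 = 567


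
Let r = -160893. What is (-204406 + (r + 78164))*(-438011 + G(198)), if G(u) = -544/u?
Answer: 12451138660735/99 ≈ 1.2577e+11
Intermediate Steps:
(-204406 + (r + 78164))*(-438011 + G(198)) = (-204406 + (-160893 + 78164))*(-438011 - 544/198) = (-204406 - 82729)*(-438011 - 544*1/198) = -287135*(-438011 - 272/99) = -287135*(-43363361/99) = 12451138660735/99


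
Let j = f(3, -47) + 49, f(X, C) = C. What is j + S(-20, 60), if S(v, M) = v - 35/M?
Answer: -223/12 ≈ -18.583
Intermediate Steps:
j = 2 (j = -47 + 49 = 2)
j + S(-20, 60) = 2 + (-20 - 35/60) = 2 + (-20 - 35*1/60) = 2 + (-20 - 7/12) = 2 - 247/12 = -223/12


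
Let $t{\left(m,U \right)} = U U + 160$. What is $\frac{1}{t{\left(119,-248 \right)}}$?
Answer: $\frac{1}{61664} \approx 1.6217 \cdot 10^{-5}$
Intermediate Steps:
$t{\left(m,U \right)} = 160 + U^{2}$ ($t{\left(m,U \right)} = U^{2} + 160 = 160 + U^{2}$)
$\frac{1}{t{\left(119,-248 \right)}} = \frac{1}{160 + \left(-248\right)^{2}} = \frac{1}{160 + 61504} = \frac{1}{61664}$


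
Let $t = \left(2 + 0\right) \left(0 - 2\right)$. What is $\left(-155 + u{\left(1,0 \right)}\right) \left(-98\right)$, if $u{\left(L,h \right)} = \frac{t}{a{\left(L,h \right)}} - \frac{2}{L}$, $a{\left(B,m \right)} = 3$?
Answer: $\frac{46550}{3} \approx 15517.0$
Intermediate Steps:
$t = -4$ ($t = 2 \left(-2\right) = -4$)
$u{\left(L,h \right)} = - \frac{4}{3} - \frac{2}{L}$
$\left(-155 + u{\left(1,0 \right)}\right) \left(-98\right) = \left(-155 - \left(\frac{4}{3} + \frac{2}{1}\right)\right) \left(-98\right) = \left(-155 - \frac{10}{3}\right) \left(-98\right) = \left(- \frac{475}{3}\right) \left(-98\right) = \frac{46550}{3}$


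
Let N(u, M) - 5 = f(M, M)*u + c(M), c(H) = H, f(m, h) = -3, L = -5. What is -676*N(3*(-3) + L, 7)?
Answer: -36504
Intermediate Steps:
N(u, M) = 5 + M - 3*u (N(u, M) = 5 + (-3*u + M) = 5 + (M - 3*u) = 5 + M - 3*u)
-676*N(3*(-3) + L, 7) = -676*(5 + 7 - 3*(3*(-3) - 5)) = -676*(5 + 7 - 3*(-9 - 5)) = -676*(5 + 7 - 3*(-14)) = -676*(5 + 7 + 42) = -676*54 = -36504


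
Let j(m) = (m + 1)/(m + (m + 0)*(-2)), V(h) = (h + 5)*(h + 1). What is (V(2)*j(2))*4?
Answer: -126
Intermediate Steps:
V(h) = (1 + h)*(5 + h) (V(h) = (5 + h)*(1 + h) = (1 + h)*(5 + h))
j(m) = -(1 + m)/m (j(m) = (1 + m)/(m + m*(-2)) = (1 + m)/(m - 2*m) = (1 + m)/((-m)) = (1 + m)*(-1/m) = -(1 + m)/m)
(V(2)*j(2))*4 = ((5 + 2² + 6*2)*((-1 - 1*2)/2))*4 = ((5 + 4 + 12)*((-1 - 2)/2))*4 = (21*((½)*(-3)))*4 = (21*(-3/2))*4 = -63/2*4 = -126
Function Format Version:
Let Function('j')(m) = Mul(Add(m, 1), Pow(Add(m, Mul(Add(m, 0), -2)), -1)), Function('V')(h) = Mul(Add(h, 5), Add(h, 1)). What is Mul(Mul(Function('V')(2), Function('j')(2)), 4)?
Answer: -126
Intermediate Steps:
Function('V')(h) = Mul(Add(1, h), Add(5, h)) (Function('V')(h) = Mul(Add(5, h), Add(1, h)) = Mul(Add(1, h), Add(5, h)))
Function('j')(m) = Mul(-1, Pow(m, -1), Add(1, m)) (Function('j')(m) = Mul(Add(1, m), Pow(Add(m, Mul(m, -2)), -1)) = Mul(Add(1, m), Pow(Add(m, Mul(-2, m)), -1)) = Mul(Add(1, m), Pow(Mul(-1, m), -1)) = Mul(Add(1, m), Mul(-1, Pow(m, -1))) = Mul(-1, Pow(m, -1), Add(1, m)))
Mul(Mul(Function('V')(2), Function('j')(2)), 4) = Mul(Mul(Add(5, Pow(2, 2), Mul(6, 2)), Mul(Pow(2, -1), Add(-1, Mul(-1, 2)))), 4) = Mul(Mul(Add(5, 4, 12), Mul(Rational(1, 2), Add(-1, -2))), 4) = Mul(Mul(21, Mul(Rational(1, 2), -3)), 4) = Mul(Mul(21, Rational(-3, 2)), 4) = Mul(Rational(-63, 2), 4) = -126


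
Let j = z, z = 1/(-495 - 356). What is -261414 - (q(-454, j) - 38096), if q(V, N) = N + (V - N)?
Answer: -222864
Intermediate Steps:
z = -1/851 (z = 1/(-851) = -1/851 ≈ -0.0011751)
j = -1/851 ≈ -0.0011751
q(V, N) = V
-261414 - (q(-454, j) - 38096) = -261414 - (-454 - 38096) = -261414 - 1*(-38550) = -261414 + 38550 = -222864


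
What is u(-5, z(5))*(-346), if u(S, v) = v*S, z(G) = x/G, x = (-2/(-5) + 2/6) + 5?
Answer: 29756/15 ≈ 1983.7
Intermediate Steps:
x = 86/15 (x = (-2*(-⅕) + 2*(⅙)) + 5 = (⅖ + ⅓) + 5 = 11/15 + 5 = 86/15 ≈ 5.7333)
z(G) = 86/(15*G)
u(S, v) = S*v
u(-5, z(5))*(-346) = -86/(3*5)*(-346) = -5*86/75*(-346) = -86/15*(-346) = 29756/15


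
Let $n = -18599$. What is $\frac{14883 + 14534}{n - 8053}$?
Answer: $- \frac{29417}{26652} \approx -1.1037$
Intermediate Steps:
$\frac{14883 + 14534}{n - 8053} = \frac{14883 + 14534}{-18599 - 8053} = \frac{29417}{-26652} = 29417 \left(- \frac{1}{26652}\right) = - \frac{29417}{26652}$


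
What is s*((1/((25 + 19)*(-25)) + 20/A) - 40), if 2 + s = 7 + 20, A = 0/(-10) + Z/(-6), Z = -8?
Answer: -27501/44 ≈ -625.02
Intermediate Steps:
A = 4/3 (A = 0/(-10) - 8/(-6) = 0*(-⅒) - 8*(-⅙) = 0 + 4/3 = 4/3 ≈ 1.3333)
s = 25 (s = -2 + (7 + 20) = -2 + 27 = 25)
s*((1/((25 + 19)*(-25)) + 20/A) - 40) = 25*((1/((25 + 19)*(-25)) + 20/(4/3)) - 40) = 25*((-1/25/44 + 20*(¾)) - 40) = 25*(((1/44)*(-1/25) + 15) - 40) = 25*((-1/1100 + 15) - 40) = 25*(16499/1100 - 40) = 25*(-27501/1100) = -27501/44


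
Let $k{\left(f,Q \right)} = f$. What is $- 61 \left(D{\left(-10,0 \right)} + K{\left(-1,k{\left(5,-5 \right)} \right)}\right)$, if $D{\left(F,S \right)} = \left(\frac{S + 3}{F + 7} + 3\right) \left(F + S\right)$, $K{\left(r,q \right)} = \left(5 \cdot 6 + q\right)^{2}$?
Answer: $-73505$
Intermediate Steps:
$K{\left(r,q \right)} = \left(30 + q\right)^{2}$
$D{\left(F,S \right)} = \left(3 + \frac{3 + S}{7 + F}\right) \left(F + S\right)$ ($D{\left(F,S \right)} = \left(\frac{3 + S}{7 + F} + 3\right) \left(F + S\right) = \left(3 + \frac{3 + S}{7 + F}\right) \left(F + S\right)$)
$- 61 \left(D{\left(-10,0 \right)} + K{\left(-1,k{\left(5,-5 \right)} \right)}\right) = - 61 \left(\frac{0^{2} + 3 \left(-10\right)^{2} + 24 \left(-10\right) + 24 \cdot 0 + 4 \left(-10\right) 0}{7 - 10} + \left(30 + 5\right)^{2}\right) = - 61 \left(\frac{0 + 3 \cdot 100 - 240 + 0 + 0}{-3} + 35^{2}\right) = - 61 \left(- \frac{0 + 300 - 240 + 0 + 0}{3} + 1225\right) = - 61 \left(\left(- \frac{1}{3}\right) 60 + 1225\right) = - 61 \left(-20 + 1225\right) = \left(-61\right) 1205 = -73505$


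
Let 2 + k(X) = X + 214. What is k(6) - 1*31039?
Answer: -30821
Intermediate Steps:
k(X) = 212 + X (k(X) = -2 + (X + 214) = -2 + (214 + X) = 212 + X)
k(6) - 1*31039 = (212 + 6) - 1*31039 = 218 - 31039 = -30821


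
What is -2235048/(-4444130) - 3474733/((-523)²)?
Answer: -7415407361449/607799217385 ≈ -12.200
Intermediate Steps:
-2235048/(-4444130) - 3474733/((-523)²) = -2235048*(-1/4444130) - 3474733/273529 = 1117524/2222065 - 3474733*1/273529 = 1117524/2222065 - 3474733/273529 = -7415407361449/607799217385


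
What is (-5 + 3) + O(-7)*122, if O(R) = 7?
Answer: 852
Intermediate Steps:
(-5 + 3) + O(-7)*122 = (-5 + 3) + 7*122 = -2 + 854 = 852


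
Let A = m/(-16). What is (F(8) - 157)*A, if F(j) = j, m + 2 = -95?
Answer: -14453/16 ≈ -903.31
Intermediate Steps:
m = -97 (m = -2 - 95 = -97)
A = 97/16 (A = -97/(-16) = -97*(-1/16) = 97/16 ≈ 6.0625)
(F(8) - 157)*A = (8 - 157)*(97/16) = -149*97/16 = -14453/16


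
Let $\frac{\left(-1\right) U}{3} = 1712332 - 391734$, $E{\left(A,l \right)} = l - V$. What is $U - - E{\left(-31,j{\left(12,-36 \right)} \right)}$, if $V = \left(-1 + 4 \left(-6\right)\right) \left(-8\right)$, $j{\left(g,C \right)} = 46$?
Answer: $-3961948$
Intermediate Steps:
$V = 200$ ($V = \left(-1 - 24\right) \left(-8\right) = \left(-25\right) \left(-8\right) = 200$)
$E{\left(A,l \right)} = -200 + l$ ($E{\left(A,l \right)} = l - 200 = -200 + l$)
$U = -3961794$ ($U = - 3 \left(1712332 - 391734\right) = \left(-3\right) 1320598 = -3961794$)
$U - - E{\left(-31,j{\left(12,-36 \right)} \right)} = -3961794 - - (-200 + 46) = -3961794 - \left(-1\right) \left(-154\right) = -3961794 - 154 = -3961948$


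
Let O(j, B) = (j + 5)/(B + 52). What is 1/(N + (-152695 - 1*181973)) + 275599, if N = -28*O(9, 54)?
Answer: 4888464822347/17737600 ≈ 2.7560e+5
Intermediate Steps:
O(j, B) = (5 + j)/(52 + B)
N = -196/53 (N = -28*(5 + 9)/(52 + 54) = -28*14/106 = -14*14/53 = -28*7/53 = -196/53 ≈ -3.6981)
1/(N + (-152695 - 1*181973)) + 275599 = 1/(-196/53 + (-152695 - 1*181973)) + 275599 = 1/(-196/53 + (-152695 - 181973)) + 275599 = 1/(-196/53 - 334668) + 275599 = 1/(-17737600/53) + 275599 = -53/17737600 + 275599 = 4888464822347/17737600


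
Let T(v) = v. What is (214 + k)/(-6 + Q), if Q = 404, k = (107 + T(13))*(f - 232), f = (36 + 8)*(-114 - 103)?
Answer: -586693/199 ≈ -2948.2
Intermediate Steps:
f = -9548 (f = 44*(-217) = -9548)
k = -1173600 (k = (107 + 13)*(-9548 - 232) = 120*(-9780) = -1173600)
(214 + k)/(-6 + Q) = (214 - 1173600)/(-6 + 404) = -1173386/398 = -1173386*1/398 = -586693/199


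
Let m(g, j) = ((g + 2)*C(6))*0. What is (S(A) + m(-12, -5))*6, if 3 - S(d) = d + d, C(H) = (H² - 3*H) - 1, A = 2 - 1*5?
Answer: 54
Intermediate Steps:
A = -3 (A = 2 - 5 = -3)
C(H) = -1 + H² - 3*H
m(g, j) = 0 (m(g, j) = ((g + 2)*(-1 + 6² - 3*6))*0 = ((2 + g)*(-1 + 36 - 18))*0 = ((2 + g)*17)*0 = (34 + 17*g)*0 = 0)
S(d) = 3 - 2*d (S(d) = 3 - (d + d) = 3 - 2*d)
(S(A) + m(-12, -5))*6 = ((3 - 2*(-3)) + 0)*6 = ((3 + 6) + 0)*6 = (9 + 0)*6 = 9*6 = 54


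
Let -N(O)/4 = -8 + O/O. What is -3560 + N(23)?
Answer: -3532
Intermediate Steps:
N(O) = 28 (N(O) = -4*(-8 + O/O) = -4*(-8 + 1) = -4*(-7) = 28)
-3560 + N(23) = -3560 + 28 = -3532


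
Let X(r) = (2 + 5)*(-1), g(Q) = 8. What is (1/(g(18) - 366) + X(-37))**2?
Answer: 6285049/128164 ≈ 49.039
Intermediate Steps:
X(r) = -7 (X(r) = 7*(-1) = -7)
(1/(g(18) - 366) + X(-37))**2 = (1/(8 - 366) - 7)**2 = (1/(-358) - 7)**2 = (-1/358 - 7)**2 = (-2507/358)**2 = 6285049/128164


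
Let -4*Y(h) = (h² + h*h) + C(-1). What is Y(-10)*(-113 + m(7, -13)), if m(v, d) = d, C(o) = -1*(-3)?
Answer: 12789/2 ≈ 6394.5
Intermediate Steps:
C(o) = 3
Y(h) = -¾ - h²/2 (Y(h) = -((h² + h*h) + 3)/4 = -((h² + h²) + 3)/4 = -(2*h² + 3)/4 = -(3 + 2*h²)/4 = -¾ - h²/2)
Y(-10)*(-113 + m(7, -13)) = (-¾ - ½*(-10)²)*(-113 - 13) = (-¾ - ½*100)*(-126) = (-¾ - 50)*(-126) = -203/4*(-126) = 12789/2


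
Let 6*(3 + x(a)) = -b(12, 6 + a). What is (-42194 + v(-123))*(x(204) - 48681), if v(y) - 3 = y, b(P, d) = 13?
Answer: 6180319369/3 ≈ 2.0601e+9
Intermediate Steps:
v(y) = 3 + y
x(a) = -31/6 (x(a) = -3 + (-1*13)/6 = -3 + (⅙)*(-13) = -3 - 13/6 = -31/6)
(-42194 + v(-123))*(x(204) - 48681) = (-42194 + (3 - 123))*(-31/6 - 48681) = (-42194 - 120)*(-292117/6) = -42314*(-292117/6) = 6180319369/3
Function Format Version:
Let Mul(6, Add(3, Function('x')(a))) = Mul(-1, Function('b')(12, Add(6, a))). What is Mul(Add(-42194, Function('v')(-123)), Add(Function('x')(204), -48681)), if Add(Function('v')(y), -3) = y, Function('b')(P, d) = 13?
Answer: Rational(6180319369, 3) ≈ 2.0601e+9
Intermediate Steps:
Function('v')(y) = Add(3, y)
Function('x')(a) = Rational(-31, 6) (Function('x')(a) = Add(-3, Mul(Rational(1, 6), Mul(-1, 13))) = Add(-3, Mul(Rational(1, 6), -13)) = Add(-3, Rational(-13, 6)) = Rational(-31, 6))
Mul(Add(-42194, Function('v')(-123)), Add(Function('x')(204), -48681)) = Mul(Add(-42194, Add(3, -123)), Add(Rational(-31, 6), -48681)) = Mul(Add(-42194, -120), Rational(-292117, 6)) = Mul(-42314, Rational(-292117, 6)) = Rational(6180319369, 3)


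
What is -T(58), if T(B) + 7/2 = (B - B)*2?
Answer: 7/2 ≈ 3.5000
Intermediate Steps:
T(B) = -7/2 (T(B) = -7/2 + (B - B)*2 = -7/2 + 0*2 = -7/2 + 0 = -7/2)
-T(58) = -1*(-7/2) = 7/2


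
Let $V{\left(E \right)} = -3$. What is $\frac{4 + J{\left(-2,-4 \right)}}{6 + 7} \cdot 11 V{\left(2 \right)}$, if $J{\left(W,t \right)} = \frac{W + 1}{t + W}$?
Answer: $- \frac{275}{26} \approx -10.577$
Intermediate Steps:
$J{\left(W,t \right)} = \frac{1 + W}{W + t}$
$\frac{4 + J{\left(-2,-4 \right)}}{6 + 7} \cdot 11 V{\left(2 \right)} = \frac{4 + \frac{1 - 2}{-2 - 4}}{6 + 7} \cdot 11 \left(-3\right) = \frac{4 + \frac{1}{-6} \left(-1\right)}{13} \cdot 11 \left(-3\right) = \left(4 - - \frac{1}{6}\right) \frac{1}{13} \cdot 11 \left(-3\right) = \left(4 + \frac{1}{6}\right) \frac{1}{13} \cdot 11 \left(-3\right) = \frac{25}{6} \cdot \frac{1}{13} \cdot 11 \left(-3\right) = \frac{25}{78} \cdot 11 \left(-3\right) = \frac{275}{78} \left(-3\right) = - \frac{275}{26}$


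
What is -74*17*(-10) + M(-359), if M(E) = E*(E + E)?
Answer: 270342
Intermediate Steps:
M(E) = 2*E² (M(E) = E*(2*E) = 2*E²)
-74*17*(-10) + M(-359) = -74*17*(-10) + 2*(-359)² = -1258*(-10) + 2*128881 = 12580 + 257762 = 270342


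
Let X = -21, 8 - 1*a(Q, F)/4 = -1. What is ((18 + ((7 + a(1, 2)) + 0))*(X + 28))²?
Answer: 182329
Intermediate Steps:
a(Q, F) = 36 (a(Q, F) = 32 - 4*(-1) = 32 + 4 = 36)
((18 + ((7 + a(1, 2)) + 0))*(X + 28))² = ((18 + ((7 + 36) + 0))*(-21 + 28))² = ((18 + (43 + 0))*7)² = ((18 + 43)*7)² = (61*7)² = 427² = 182329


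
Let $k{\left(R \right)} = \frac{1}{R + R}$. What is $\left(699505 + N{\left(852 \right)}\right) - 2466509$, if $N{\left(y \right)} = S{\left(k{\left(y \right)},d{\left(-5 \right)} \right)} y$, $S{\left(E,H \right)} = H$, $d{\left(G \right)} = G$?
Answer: $-1771264$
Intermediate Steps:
$k{\left(R \right)} = \frac{1}{2 R}$
$N{\left(y \right)} = - 5 y$
$\left(699505 + N{\left(852 \right)}\right) - 2466509 = \left(699505 - 4260\right) - 2466509 = 695245 - 2466509 = -1771264$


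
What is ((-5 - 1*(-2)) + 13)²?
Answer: 100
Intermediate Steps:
((-5 - 1*(-2)) + 13)² = ((-5 + 2) + 13)² = (-3 + 13)² = 10² = 100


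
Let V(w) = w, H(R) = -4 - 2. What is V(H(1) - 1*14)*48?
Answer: -960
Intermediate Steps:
H(R) = -6
V(H(1) - 1*14)*48 = (-6 - 1*14)*48 = (-6 - 14)*48 = -20*48 = -960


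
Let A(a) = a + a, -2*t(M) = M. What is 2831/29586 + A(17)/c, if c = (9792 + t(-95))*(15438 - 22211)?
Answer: 377330277629/3943395661062 ≈ 0.095687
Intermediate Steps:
t(M) = -M/2
A(a) = 2*a
c = -133285867/2 (c = (9792 - 1/2*(-95))*(15438 - 22211) = (9792 + 95/2)*(-6773) = (19679/2)*(-6773) = -133285867/2 ≈ -6.6643e+7)
2831/29586 + A(17)/c = 2831/29586 + (2*17)/(-133285867/2) = 2831*(1/29586) + 34*(-2/133285867) = 2831/29586 - 68/133285867 = 377330277629/3943395661062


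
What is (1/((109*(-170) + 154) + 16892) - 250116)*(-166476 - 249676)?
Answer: 38616007621510/371 ≈ 1.0409e+11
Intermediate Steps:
(1/((109*(-170) + 154) + 16892) - 250116)*(-166476 - 249676) = (1/((-18530 + 154) + 16892) - 250116)*(-416152) = (1/(-18376 + 16892) - 250116)*(-416152) = (1/(-1484) - 250116)*(-416152) = (-1/1484 - 250116)*(-416152) = -371172145/1484*(-416152) = 38616007621510/371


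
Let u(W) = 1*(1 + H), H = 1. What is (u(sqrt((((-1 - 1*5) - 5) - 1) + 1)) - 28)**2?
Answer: 676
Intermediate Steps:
u(W) = 2 (u(W) = 1*(1 + 1) = 1*2 = 2)
(u(sqrt((((-1 - 1*5) - 5) - 1) + 1)) - 28)**2 = (2 - 28)**2 = (-26)**2 = 676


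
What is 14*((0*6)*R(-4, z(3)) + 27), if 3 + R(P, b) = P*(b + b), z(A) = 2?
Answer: 378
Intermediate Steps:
R(P, b) = -3 + 2*P*b (R(P, b) = -3 + P*(b + b) = -3 + P*(2*b) = -3 + 2*P*b)
14*((0*6)*R(-4, z(3)) + 27) = 14*((0*6)*(-3 + 2*(-4)*2) + 27) = 14*(0*(-3 - 16) + 27) = 14*(0*(-19) + 27) = 14*(0 + 27) = 14*27 = 378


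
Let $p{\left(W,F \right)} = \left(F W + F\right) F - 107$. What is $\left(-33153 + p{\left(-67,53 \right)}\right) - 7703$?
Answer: $-226357$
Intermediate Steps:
$p{\left(W,F \right)} = -107 + F \left(F + F W\right)$ ($p{\left(W,F \right)} = \left(F + F W\right) F - 107 = F \left(F + F W\right) - 107 = -107 + F \left(F + F W\right)$)
$\left(-33153 + p{\left(-67,53 \right)}\right) - 7703 = \left(-33153 - \left(107 + 185394\right)\right) - 7703 = \left(-33153 - 185501\right) - 7703 = -218654 - 7703 = -226357$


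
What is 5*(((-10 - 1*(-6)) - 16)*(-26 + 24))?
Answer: 200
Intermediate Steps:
5*(((-10 - 1*(-6)) - 16)*(-26 + 24)) = 5*(((-10 + 6) - 16)*(-2)) = 5*((-4 - 16)*(-2)) = 5*(-20*(-2)) = 5*40 = 200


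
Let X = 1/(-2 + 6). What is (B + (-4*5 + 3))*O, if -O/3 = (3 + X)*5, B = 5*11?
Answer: -3705/2 ≈ -1852.5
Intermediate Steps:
B = 55
X = ¼ (X = 1/4 = ¼ ≈ 0.25000)
O = -195/4 (O = -3*(3 + ¼)*5 = -39*5/4 = -3*65/4 = -195/4 ≈ -48.750)
(B + (-4*5 + 3))*O = (55 + (-4*5 + 3))*(-195/4) = (55 + (-20 + 3))*(-195/4) = (55 - 17)*(-195/4) = 38*(-195/4) = -3705/2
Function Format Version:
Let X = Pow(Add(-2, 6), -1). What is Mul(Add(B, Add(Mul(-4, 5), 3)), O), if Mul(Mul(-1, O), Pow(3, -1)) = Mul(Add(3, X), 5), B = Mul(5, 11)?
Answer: Rational(-3705, 2) ≈ -1852.5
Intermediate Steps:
B = 55
X = Rational(1, 4) (X = Pow(4, -1) = Rational(1, 4) ≈ 0.25000)
O = Rational(-195, 4) (O = Mul(-3, Mul(Add(3, Rational(1, 4)), 5)) = Mul(-3, Mul(Rational(13, 4), 5)) = Mul(-3, Rational(65, 4)) = Rational(-195, 4) ≈ -48.750)
Mul(Add(B, Add(Mul(-4, 5), 3)), O) = Mul(Add(55, Add(Mul(-4, 5), 3)), Rational(-195, 4)) = Mul(Add(55, Add(-20, 3)), Rational(-195, 4)) = Mul(Add(55, -17), Rational(-195, 4)) = Mul(38, Rational(-195, 4)) = Rational(-3705, 2)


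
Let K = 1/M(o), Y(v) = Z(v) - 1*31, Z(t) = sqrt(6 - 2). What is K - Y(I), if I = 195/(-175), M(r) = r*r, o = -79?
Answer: 180990/6241 ≈ 29.000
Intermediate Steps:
Z(t) = 2 (Z(t) = sqrt(4) = 2)
M(r) = r**2
I = -39/35 (I = 195*(-1/175) = -39/35 ≈ -1.1143)
Y(v) = -29 (Y(v) = 2 - 1*31 = 2 - 31 = -29)
K = 1/6241 (K = 1/((-79)**2) = 1/6241 ≈ 0.00016023)
K - Y(I) = 1/6241 - 1*(-29) = 1/6241 + 29 = 180990/6241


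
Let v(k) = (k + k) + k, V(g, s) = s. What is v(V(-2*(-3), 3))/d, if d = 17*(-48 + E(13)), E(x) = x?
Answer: -9/595 ≈ -0.015126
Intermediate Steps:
v(k) = 3*k (v(k) = 2*k + k = 3*k)
d = -595 (d = 17*(-48 + 13) = 17*(-35) = -595)
v(V(-2*(-3), 3))/d = (3*3)/(-595) = 9*(-1/595) = -9/595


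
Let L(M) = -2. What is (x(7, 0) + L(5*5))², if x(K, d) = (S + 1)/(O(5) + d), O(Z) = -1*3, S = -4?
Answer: 1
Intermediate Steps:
O(Z) = -3
x(K, d) = -3/(-3 + d) (x(K, d) = (-4 + 1)/(-3 + d) = -3/(-3 + d))
(x(7, 0) + L(5*5))² = (-3/(-3 + 0) - 2)² = (-3/(-3) - 2)² = (-3*(-⅓) - 2)² = (1 - 2)² = (-1)² = 1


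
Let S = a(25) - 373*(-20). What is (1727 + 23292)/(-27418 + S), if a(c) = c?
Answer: -25019/19933 ≈ -1.2552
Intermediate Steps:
S = 7485 (S = 25 - 373*(-20) = 25 + 7460 = 7485)
(1727 + 23292)/(-27418 + S) = (1727 + 23292)/(-27418 + 7485) = 25019/(-19933) = 25019*(-1/19933) = -25019/19933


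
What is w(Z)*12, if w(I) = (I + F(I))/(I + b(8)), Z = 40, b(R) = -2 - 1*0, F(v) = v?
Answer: 480/19 ≈ 25.263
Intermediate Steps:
b(R) = -2 (b(R) = -2 + 0 = -2)
w(I) = 2*I/(-2 + I) (w(I) = (I + I)/(I - 2) = (2*I)/(-2 + I) = 2*I/(-2 + I))
w(Z)*12 = (2*40/(-2 + 40))*12 = (2*40/38)*12 = (2*40*(1/38))*12 = (40/19)*12 = 480/19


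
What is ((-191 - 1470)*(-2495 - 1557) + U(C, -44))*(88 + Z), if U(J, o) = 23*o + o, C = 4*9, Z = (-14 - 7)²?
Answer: 3559808164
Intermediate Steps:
Z = 441 (Z = (-21)² = 441)
C = 36
U(J, o) = 24*o
((-191 - 1470)*(-2495 - 1557) + U(C, -44))*(88 + Z) = ((-191 - 1470)*(-2495 - 1557) + 24*(-44))*(88 + 441) = (-1661*(-4052) - 1056)*529 = (6730372 - 1056)*529 = 6729316*529 = 3559808164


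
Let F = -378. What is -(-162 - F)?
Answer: -216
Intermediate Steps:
-(-162 - F) = -(-162 - 1*(-378)) = -(-162 + 378) = -1*216 = -216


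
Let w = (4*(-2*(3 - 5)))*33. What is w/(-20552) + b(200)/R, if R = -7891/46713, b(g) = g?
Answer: -24001660206/20271979 ≈ -1184.0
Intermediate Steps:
R = -7891/46713 (R = -7891*1/46713 = -7891/46713 ≈ -0.16893)
w = 528 (w = (4*(-2*(-2)))*33 = (4*4)*33 = 16*33 = 528)
w/(-20552) + b(200)/R = 528/(-20552) + 200/(-7891/46713) = 528*(-1/20552) + 200*(-46713/7891) = -66/2569 - 9342600/7891 = -24001660206/20271979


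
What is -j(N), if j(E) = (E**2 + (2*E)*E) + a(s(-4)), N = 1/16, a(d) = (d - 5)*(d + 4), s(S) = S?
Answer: -3/256 ≈ -0.011719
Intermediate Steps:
a(d) = (-5 + d)*(4 + d)
N = 1/16 ≈ 0.062500
j(E) = 3*E**2 (j(E) = (E**2 + (2*E)*E) + (-20 + (-4)**2 - 1*(-4)) = (E**2 + 2*E**2) + (-20 + 16 + 4) = 3*E**2 + 0 = 3*E**2)
-j(N) = -3*(1/16)**2 = -3/256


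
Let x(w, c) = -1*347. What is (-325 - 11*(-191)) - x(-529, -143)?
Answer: 2123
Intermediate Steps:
x(w, c) = -347
(-325 - 11*(-191)) - x(-529, -143) = (-325 - 11*(-191)) - 1*(-347) = (-325 + 2101) + 347 = 1776 + 347 = 2123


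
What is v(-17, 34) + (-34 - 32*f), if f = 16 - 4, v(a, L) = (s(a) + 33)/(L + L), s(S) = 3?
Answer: -7097/17 ≈ -417.47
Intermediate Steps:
v(a, L) = 18/L (v(a, L) = (3 + 33)/(L + L) = 36/((2*L)) = 36*(1/(2*L)) = 18/L)
f = 12
v(-17, 34) + (-34 - 32*f) = 18/34 + (-34 - 32*12) = 18*(1/34) + (-34 - 384) = 9/17 - 418 = -7097/17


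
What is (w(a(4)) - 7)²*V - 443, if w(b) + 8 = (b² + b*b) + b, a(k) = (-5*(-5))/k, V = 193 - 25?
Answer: 6464981/8 ≈ 8.0812e+5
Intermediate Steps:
V = 168
a(k) = 25/k
w(b) = -8 + b + 2*b² (w(b) = -8 + ((b² + b*b) + b) = -8 + ((b² + b²) + b) = -8 + (2*b² + b) = -8 + (b + 2*b²) = -8 + b + 2*b²)
(w(a(4)) - 7)²*V - 443 = ((-8 + 25/4 + 2*(25/4)²) - 7)²*168 - 443 = ((-8 + 25/4 + 2*(625/16)) - 7)²*168 - 443 = ((-8 + 25/4 + 625/8) - 7)²*168 - 443 = (611/8 - 7)²*168 - 443 = (555/8)²*168 - 443 = (308025/64)*168 - 443 = 6468525/8 - 443 = 6464981/8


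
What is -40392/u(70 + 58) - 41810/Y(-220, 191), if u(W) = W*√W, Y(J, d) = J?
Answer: 4181/22 - 5049*√2/256 ≈ 162.15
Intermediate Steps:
u(W) = W^(3/2)
-40392/u(70 + 58) - 41810/Y(-220, 191) = -40392/(70 + 58)^(3/2) - 41810/(-220) = -40392*√2/2048 - 41810*(-1/220) = -40392*√2/2048 + 4181/22 = -5049*√2/256 + 4181/22 = 4181/22 - 5049*√2/256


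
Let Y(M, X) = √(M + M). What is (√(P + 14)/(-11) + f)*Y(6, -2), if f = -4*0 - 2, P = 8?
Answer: 2*√3*(-22 - √22)/11 ≈ -8.4053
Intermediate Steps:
f = -2 (f = 0 - 2 = -2)
Y(M, X) = √2*√M (Y(M, X) = √(2*M) = √2*√M)
(√(P + 14)/(-11) + f)*Y(6, -2) = (√(8 + 14)/(-11) - 2)*(√2*√6) = (√22*(-1/11) - 2)*(2*√3) = (-√22/11 - 2)*(2*√3) = (-2 - √22/11)*(2*√3) = 2*√3*(-2 - √22/11)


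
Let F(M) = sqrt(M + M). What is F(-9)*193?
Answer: 579*I*sqrt(2) ≈ 818.83*I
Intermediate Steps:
F(M) = sqrt(2)*sqrt(M) (F(M) = sqrt(2*M) = sqrt(2)*sqrt(M))
F(-9)*193 = (sqrt(2)*sqrt(-9))*193 = (sqrt(2)*(3*I))*193 = (3*I*sqrt(2))*193 = 579*I*sqrt(2)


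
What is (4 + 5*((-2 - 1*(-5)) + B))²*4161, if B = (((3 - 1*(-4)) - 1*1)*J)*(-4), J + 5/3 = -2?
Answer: 876643641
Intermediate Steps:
J = -11/3 (J = -5/3 - 2 = -11/3 ≈ -3.6667)
B = 88 (B = (((3 - 1*(-4)) - 1*1)*(-11/3))*(-4) = (((3 + 4) - 1)*(-11/3))*(-4) = ((7 - 1)*(-11/3))*(-4) = (6*(-11/3))*(-4) = -22*(-4) = 88)
(4 + 5*((-2 - 1*(-5)) + B))²*4161 = (4 + 5*((-2 - 1*(-5)) + 88))²*4161 = (4 + 5*((-2 + 5) + 88))²*4161 = (4 + 5*(3 + 88))²*4161 = (4 + 5*91)²*4161 = (4 + 455)²*4161 = 459²*4161 = 210681*4161 = 876643641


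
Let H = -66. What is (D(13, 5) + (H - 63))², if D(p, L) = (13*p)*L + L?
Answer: 519841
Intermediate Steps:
D(p, L) = L + 13*L*p (D(p, L) = 13*L*p + L = L + 13*L*p)
(D(13, 5) + (H - 63))² = (5*(1 + 13*13) + (-66 - 63))² = (5*(1 + 169) - 129)² = (5*170 - 129)² = (850 - 129)² = 721² = 519841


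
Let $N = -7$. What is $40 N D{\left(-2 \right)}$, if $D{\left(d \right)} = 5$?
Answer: $-1400$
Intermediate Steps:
$40 N D{\left(-2 \right)} = 40 \left(-7\right) 5 = \left(-280\right) 5 = -1400$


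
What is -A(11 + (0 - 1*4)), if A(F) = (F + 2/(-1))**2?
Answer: -25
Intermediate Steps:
A(F) = (-2 + F)**2 (A(F) = (F + 2*(-1))**2 = (F - 2)**2 = (-2 + F)**2)
-A(11 + (0 - 1*4)) = -(-2 + (11 + (0 - 1*4)))**2 = -(-2 + (11 + (0 - 4)))**2 = -(-2 + (11 - 4))**2 = -(-2 + 7)**2 = -1*5**2 = -1*25 = -25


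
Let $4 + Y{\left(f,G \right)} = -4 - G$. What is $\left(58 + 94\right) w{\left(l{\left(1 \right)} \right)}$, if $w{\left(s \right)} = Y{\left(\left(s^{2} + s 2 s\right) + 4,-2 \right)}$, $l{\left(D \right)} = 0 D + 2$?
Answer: $-912$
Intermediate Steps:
$l{\left(D \right)} = 2$ ($l{\left(D \right)} = 0 + 2 = 2$)
$Y{\left(f,G \right)} = -8 - G$ ($Y{\left(f,G \right)} = -4 - \left(4 + G\right) = -8 - G$)
$w{\left(s \right)} = -6$ ($w{\left(s \right)} = -8 - -2 = -8 + 2 = -6$)
$\left(58 + 94\right) w{\left(l{\left(1 \right)} \right)} = \left(58 + 94\right) \left(-6\right) = 152 \left(-6\right) = -912$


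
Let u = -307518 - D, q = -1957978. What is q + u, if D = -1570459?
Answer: -695037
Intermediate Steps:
u = 1262941 (u = -307518 - 1*(-1570459) = -307518 + 1570459 = 1262941)
q + u = -1957978 + 1262941 = -695037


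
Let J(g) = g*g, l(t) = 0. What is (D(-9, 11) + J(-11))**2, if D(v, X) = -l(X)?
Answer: 14641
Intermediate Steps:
J(g) = g**2
D(v, X) = 0 (D(v, X) = -1*0 = 0)
(D(-9, 11) + J(-11))**2 = (0 + (-11)**2)**2 = (0 + 121)**2 = 121**2 = 14641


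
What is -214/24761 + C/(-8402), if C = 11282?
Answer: -140575815/104020961 ≈ -1.3514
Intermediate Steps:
-214/24761 + C/(-8402) = -214/24761 + 11282/(-8402) = -214*1/24761 + 11282*(-1/8402) = -214/24761 - 5641/4201 = -140575815/104020961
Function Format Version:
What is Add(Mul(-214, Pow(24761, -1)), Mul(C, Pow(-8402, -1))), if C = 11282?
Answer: Rational(-140575815, 104020961) ≈ -1.3514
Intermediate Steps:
Add(Mul(-214, Pow(24761, -1)), Mul(C, Pow(-8402, -1))) = Add(Mul(-214, Pow(24761, -1)), Mul(11282, Pow(-8402, -1))) = Add(Mul(-214, Rational(1, 24761)), Mul(11282, Rational(-1, 8402))) = Add(Rational(-214, 24761), Rational(-5641, 4201)) = Rational(-140575815, 104020961)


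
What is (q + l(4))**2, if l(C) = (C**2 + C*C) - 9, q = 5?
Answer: 784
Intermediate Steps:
l(C) = -9 + 2*C**2 (l(C) = (C**2 + C**2) - 9 = 2*C**2 - 9 = -9 + 2*C**2)
(q + l(4))**2 = (5 + (-9 + 2*4**2))**2 = (5 + (-9 + 2*16))**2 = (5 + (-9 + 32))**2 = (5 + 23)**2 = 28**2 = 784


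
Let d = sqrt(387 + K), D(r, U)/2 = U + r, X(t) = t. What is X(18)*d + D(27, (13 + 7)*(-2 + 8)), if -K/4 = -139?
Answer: 294 + 18*sqrt(943) ≈ 846.75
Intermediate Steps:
K = 556 (K = -4*(-139) = 556)
D(r, U) = 2*U + 2*r (D(r, U) = 2*(U + r) = 2*U + 2*r)
d = sqrt(943) (d = sqrt(387 + 556) = sqrt(943) ≈ 30.708)
X(18)*d + D(27, (13 + 7)*(-2 + 8)) = 18*sqrt(943) + (2*((13 + 7)*(-2 + 8)) + 2*27) = 18*sqrt(943) + (2*(20*6) + 54) = 18*sqrt(943) + (2*120 + 54) = 18*sqrt(943) + (240 + 54) = 18*sqrt(943) + 294 = 294 + 18*sqrt(943)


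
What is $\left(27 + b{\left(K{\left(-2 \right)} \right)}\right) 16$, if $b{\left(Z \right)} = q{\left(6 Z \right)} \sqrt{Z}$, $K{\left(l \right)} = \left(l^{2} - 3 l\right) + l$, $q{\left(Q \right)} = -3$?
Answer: $432 - 96 \sqrt{2} \approx 296.24$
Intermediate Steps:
$K{\left(l \right)} = l^{2} - 2 l$
$b{\left(Z \right)} = - 3 \sqrt{Z}$
$\left(27 + b{\left(K{\left(-2 \right)} \right)}\right) 16 = \left(27 - 3 \sqrt{- 2 \left(-2 - 2\right)}\right) 16 = \left(27 - 3 \sqrt{\left(-2\right) \left(-4\right)}\right) 16 = \left(27 - 3 \sqrt{8}\right) 16 = \left(27 - 3 \cdot 2 \sqrt{2}\right) 16 = \left(27 - 6 \sqrt{2}\right) 16 = 432 - 96 \sqrt{2}$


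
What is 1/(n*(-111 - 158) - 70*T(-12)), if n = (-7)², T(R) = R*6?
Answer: -1/8141 ≈ -0.00012283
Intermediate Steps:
T(R) = 6*R
n = 49
1/(n*(-111 - 158) - 70*T(-12)) = 1/(49*(-111 - 158) - 420*(-12)) = 1/(49*(-269) - 70*(-72)) = 1/(-13181 + 5040) = 1/(-8141) = -1/8141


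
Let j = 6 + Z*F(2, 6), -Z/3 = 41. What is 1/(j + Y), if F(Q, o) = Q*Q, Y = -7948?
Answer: -1/8434 ≈ -0.00011857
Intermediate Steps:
F(Q, o) = Q**2
Z = -123 (Z = -3*41 = -123)
j = -486 (j = 6 - 123*2**2 = 6 - 123*4 = 6 - 492 = -486)
1/(j + Y) = 1/(-486 - 7948) = 1/(-8434) = -1/8434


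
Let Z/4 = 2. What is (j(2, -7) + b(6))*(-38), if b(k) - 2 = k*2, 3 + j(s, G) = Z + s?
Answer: -798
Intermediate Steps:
Z = 8 (Z = 4*2 = 8)
j(s, G) = 5 + s (j(s, G) = -3 + (8 + s) = 5 + s)
b(k) = 2 + 2*k (b(k) = 2 + k*2 = 2 + 2*k)
(j(2, -7) + b(6))*(-38) = ((5 + 2) + (2 + 2*6))*(-38) = (7 + (2 + 12))*(-38) = (7 + 14)*(-38) = 21*(-38) = -798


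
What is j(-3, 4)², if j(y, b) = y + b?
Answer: 1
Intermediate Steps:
j(y, b) = b + y
j(-3, 4)² = (4 - 3)² = 1² = 1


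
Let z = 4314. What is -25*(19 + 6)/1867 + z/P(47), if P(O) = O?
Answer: 8024863/87749 ≈ 91.453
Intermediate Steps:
-25*(19 + 6)/1867 + z/P(47) = -25*(19 + 6)/1867 + 4314/47 = -25*25*(1/1867) + 4314*(1/47) = -625*1/1867 + 4314/47 = -625/1867 + 4314/47 = 8024863/87749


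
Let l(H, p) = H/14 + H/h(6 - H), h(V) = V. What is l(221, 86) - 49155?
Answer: -147912129/3010 ≈ -49140.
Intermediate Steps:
l(H, p) = H/14 + H/(6 - H)
l(221, 86) - 49155 = (1/14)*221*(-20 + 221)/(-6 + 221) - 49155 = (1/14)*221*201/215 - 49155 = (1/14)*221*(1/215)*201 - 49155 = 44421/3010 - 49155 = -147912129/3010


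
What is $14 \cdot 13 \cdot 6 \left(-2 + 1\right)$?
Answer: $-1092$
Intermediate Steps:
$14 \cdot 13 \cdot 6 \left(-2 + 1\right) = 182 \cdot 6 \left(-1\right) = 182 \left(-6\right) = -1092$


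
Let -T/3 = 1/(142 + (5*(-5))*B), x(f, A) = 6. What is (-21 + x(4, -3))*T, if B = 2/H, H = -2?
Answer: 45/167 ≈ 0.26946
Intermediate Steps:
B = -1 (B = 2/(-2) = 2*(-½) = -1)
T = -3/167 (T = -3/(142 + (5*(-5))*(-1)) = -3/(142 - 25*(-1)) = -3/(142 + 25) = -3/167 ≈ -0.017964)
(-21 + x(4, -3))*T = (-21 + 6)*(-3/167) = -15*(-3/167) = 45/167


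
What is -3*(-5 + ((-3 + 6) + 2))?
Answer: 0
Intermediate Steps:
-3*(-5 + ((-3 + 6) + 2)) = -3*(-5 + (3 + 2)) = -3*(-5 + 5) = -3*0 = 0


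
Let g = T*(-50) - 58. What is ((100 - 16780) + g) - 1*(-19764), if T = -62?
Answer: 6126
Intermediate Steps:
g = 3042 (g = -62*(-50) - 58 = 3100 - 58 = 3042)
((100 - 16780) + g) - 1*(-19764) = ((100 - 16780) + 3042) - 1*(-19764) = (-16680 + 3042) + 19764 = -13638 + 19764 = 6126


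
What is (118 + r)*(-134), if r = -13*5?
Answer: -7102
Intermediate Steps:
r = -65
(118 + r)*(-134) = (118 - 65)*(-134) = 53*(-134) = -7102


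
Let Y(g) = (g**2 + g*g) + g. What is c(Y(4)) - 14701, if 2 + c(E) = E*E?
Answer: -13407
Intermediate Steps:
Y(g) = g + 2*g**2 (Y(g) = (g**2 + g**2) + g = 2*g**2 + g = g + 2*g**2)
c(E) = -2 + E**2 (c(E) = -2 + E*E = -2 + E**2)
c(Y(4)) - 14701 = (-2 + (4*(1 + 2*4))**2) - 14701 = (-2 + (4*(1 + 8))**2) - 14701 = (-2 + (4*9)**2) - 14701 = (-2 + 36**2) - 14701 = (-2 + 1296) - 14701 = 1294 - 14701 = -13407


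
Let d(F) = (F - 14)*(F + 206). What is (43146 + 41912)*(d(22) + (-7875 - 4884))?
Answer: -930109230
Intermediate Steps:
d(F) = (-14 + F)*(206 + F)
(43146 + 41912)*(d(22) + (-7875 - 4884)) = (43146 + 41912)*((-2884 + 22² + 192*22) + (-7875 - 4884)) = 85058*((-2884 + 484 + 4224) - 12759) = 85058*(1824 - 12759) = 85058*(-10935) = -930109230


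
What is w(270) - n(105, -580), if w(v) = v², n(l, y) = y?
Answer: 73480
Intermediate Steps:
w(270) - n(105, -580) = 270² - 1*(-580) = 72900 + 580 = 73480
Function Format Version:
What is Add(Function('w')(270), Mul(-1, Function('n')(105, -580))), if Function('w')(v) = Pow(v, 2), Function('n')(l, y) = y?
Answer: 73480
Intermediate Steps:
Add(Function('w')(270), Mul(-1, Function('n')(105, -580))) = Add(Pow(270, 2), Mul(-1, -580)) = Add(72900, 580) = 73480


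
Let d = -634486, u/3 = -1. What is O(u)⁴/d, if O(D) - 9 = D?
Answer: -648/317243 ≈ -0.0020426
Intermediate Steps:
u = -3 (u = 3*(-1) = -3)
O(D) = 9 + D
O(u)⁴/d = (9 - 3)⁴/(-634486) = 6⁴*(-1/634486) = 1296*(-1/634486) = -648/317243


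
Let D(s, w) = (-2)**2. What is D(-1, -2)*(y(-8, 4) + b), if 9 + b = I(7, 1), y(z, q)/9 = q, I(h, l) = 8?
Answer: 140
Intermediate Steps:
y(z, q) = 9*q
b = -1 (b = -9 + 8 = -1)
D(s, w) = 4
D(-1, -2)*(y(-8, 4) + b) = 4*(9*4 - 1) = 4*(36 - 1) = 4*35 = 140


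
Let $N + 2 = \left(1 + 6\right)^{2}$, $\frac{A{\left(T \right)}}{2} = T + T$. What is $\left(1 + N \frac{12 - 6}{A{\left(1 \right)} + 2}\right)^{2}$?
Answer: $2304$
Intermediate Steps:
$A{\left(T \right)} = 4 T$ ($A{\left(T \right)} = 2 \left(T + T\right) = 2 \cdot 2 T = 4 T$)
$N = 47$ ($N = -2 + \left(1 + 6\right)^{2} = -2 + 7^{2} = -2 + 49 = 47$)
$\left(1 + N \frac{12 - 6}{A{\left(1 \right)} + 2}\right)^{2} = \left(1 + 47 \frac{12 - 6}{4 \cdot 1 + 2}\right)^{2} = \left(1 + 47 \frac{6}{4 + 2}\right)^{2} = \left(1 + 47 \cdot \frac{6}{6}\right)^{2} = \left(1 + 47 \cdot 6 \cdot \frac{1}{6}\right)^{2} = \left(1 + 47 \cdot 1\right)^{2} = \left(1 + 47\right)^{2} = 48^{2} = 2304$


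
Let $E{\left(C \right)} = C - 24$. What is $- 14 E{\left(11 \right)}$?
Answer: $182$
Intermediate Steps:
$E{\left(C \right)} = -24 + C$ ($E{\left(C \right)} = C - 24 = -24 + C$)
$- 14 E{\left(11 \right)} = - 14 \left(-24 + 11\right) = \left(-14\right) \left(-13\right) = 182$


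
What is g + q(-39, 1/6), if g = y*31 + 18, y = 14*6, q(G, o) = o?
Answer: 15733/6 ≈ 2622.2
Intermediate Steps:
y = 84
g = 2622 (g = 84*31 + 18 = 2604 + 18 = 2622)
g + q(-39, 1/6) = 2622 + 1/6 = 2622 + ⅙ = 15733/6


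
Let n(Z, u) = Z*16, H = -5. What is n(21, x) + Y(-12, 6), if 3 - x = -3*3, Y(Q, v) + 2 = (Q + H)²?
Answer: 623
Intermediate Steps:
Y(Q, v) = -2 + (-5 + Q)² (Y(Q, v) = -2 + (Q - 5)² = -2 + (-5 + Q)²)
x = 12 (x = 3 - (-3)*3 = 3 - 1*(-9) = 3 + 9 = 12)
n(Z, u) = 16*Z
n(21, x) + Y(-12, 6) = 16*21 + (-2 + (-5 - 12)²) = 336 + (-2 + (-17)²) = 336 + (-2 + 289) = 336 + 287 = 623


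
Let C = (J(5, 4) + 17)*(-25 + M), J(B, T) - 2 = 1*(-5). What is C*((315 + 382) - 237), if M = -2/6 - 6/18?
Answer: -495880/3 ≈ -1.6529e+5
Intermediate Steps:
J(B, T) = -3 (J(B, T) = 2 + 1*(-5) = 2 - 5 = -3)
M = -2/3 (M = -2*1/6 - 6*1/18 = -1/3 - 1/3 = -2/3 ≈ -0.66667)
C = -1078/3 (C = (-3 + 17)*(-25 - 2/3) = 14*(-77/3) = -1078/3 ≈ -359.33)
C*((315 + 382) - 237) = -1078*((315 + 382) - 237)/3 = -1078*(697 - 237)/3 = -1078/3*460 = -495880/3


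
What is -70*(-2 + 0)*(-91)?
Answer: -12740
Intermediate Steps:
-70*(-2 + 0)*(-91) = -70*(-2)*(-91) = -35*(-4)*(-91) = 140*(-91) = -12740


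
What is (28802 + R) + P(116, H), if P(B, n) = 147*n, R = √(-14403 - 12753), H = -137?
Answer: 8663 + 2*I*√6789 ≈ 8663.0 + 164.79*I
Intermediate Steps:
R = 2*I*√6789 (R = √(-27156) = 2*I*√6789 ≈ 164.79*I)
(28802 + R) + P(116, H) = (28802 + 2*I*√6789) + 147*(-137) = (28802 + 2*I*√6789) - 20139 = 8663 + 2*I*√6789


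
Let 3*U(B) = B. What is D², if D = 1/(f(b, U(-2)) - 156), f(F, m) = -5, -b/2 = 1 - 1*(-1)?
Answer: 1/25921 ≈ 3.8579e-5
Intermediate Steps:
b = -4 (b = -2*(1 - 1*(-1)) = -2*(1 + 1) = -2*2 = -4)
U(B) = B/3
D = -1/161 (D = 1/(-5 - 156) = 1/(-161) = -1/161 ≈ -0.0062112)
D² = (-1/161)² = 1/25921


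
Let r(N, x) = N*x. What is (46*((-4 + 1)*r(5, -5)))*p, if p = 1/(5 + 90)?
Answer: 690/19 ≈ 36.316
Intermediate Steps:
p = 1/95 ≈ 0.010526
(46*((-4 + 1)*r(5, -5)))*p = (46*((-4 + 1)*(5*(-5))))*(1/95) = (46*(-3*(-25)))*(1/95) = (46*75)*(1/95) = 3450*(1/95) = 690/19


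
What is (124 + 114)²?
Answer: 56644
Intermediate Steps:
(124 + 114)² = 238² = 56644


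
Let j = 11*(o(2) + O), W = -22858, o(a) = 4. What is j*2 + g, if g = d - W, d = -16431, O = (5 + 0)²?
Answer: 7065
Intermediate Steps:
O = 25 (O = 5² = 25)
j = 319 (j = 11*(4 + 25) = 11*29 = 319)
g = 6427 (g = -16431 - 1*(-22858) = -16431 + 22858 = 6427)
j*2 + g = 319*2 + 6427 = 638 + 6427 = 7065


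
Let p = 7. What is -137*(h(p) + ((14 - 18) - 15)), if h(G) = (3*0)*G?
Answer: 2603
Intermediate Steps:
h(G) = 0 (h(G) = 0*G = 0)
-137*(h(p) + ((14 - 18) - 15)) = -137*(0 + ((14 - 18) - 15)) = -137*(0 + (-4 - 15)) = -137*(0 - 19) = -137*(-19) = 2603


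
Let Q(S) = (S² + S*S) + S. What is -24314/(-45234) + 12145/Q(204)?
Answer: 429671639/629024004 ≈ 0.68308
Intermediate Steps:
Q(S) = S + 2*S² (Q(S) = (S² + S²) + S = 2*S² + S = S + 2*S²)
-24314/(-45234) + 12145/Q(204) = -24314/(-45234) + 12145/((204*(1 + 2*204))) = -24314*(-1/45234) + 12145/((204*(1 + 408))) = 12157/22617 + 12145/((204*409)) = 12157/22617 + 12145/83436 = 429671639/629024004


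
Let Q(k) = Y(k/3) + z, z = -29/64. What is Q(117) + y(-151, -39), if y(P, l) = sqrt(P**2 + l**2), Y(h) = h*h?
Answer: 97315/64 + sqrt(24322) ≈ 1676.5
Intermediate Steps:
Y(h) = h**2
z = -29/64 (z = -29*1/64 = -29/64 ≈ -0.45313)
Q(k) = -29/64 + k**2/9 (Q(k) = (k/3)**2 - 29/64 = k**2/9 - 29/64 = -29/64 + k**2/9)
Q(117) + y(-151, -39) = (-29/64 + (1/9)*117**2) + sqrt((-151)**2 + (-39)**2) = (-29/64 + (1/9)*13689) + sqrt(22801 + 1521) = (-29/64 + 1521) + sqrt(24322) = 97315/64 + sqrt(24322)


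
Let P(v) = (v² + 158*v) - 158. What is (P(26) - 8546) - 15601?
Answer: -19521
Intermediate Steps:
P(v) = -158 + v² + 158*v
(P(26) - 8546) - 15601 = ((-158 + 26² + 158*26) - 8546) - 15601 = ((-158 + 676 + 4108) - 8546) - 15601 = (4626 - 8546) - 15601 = -3920 - 15601 = -19521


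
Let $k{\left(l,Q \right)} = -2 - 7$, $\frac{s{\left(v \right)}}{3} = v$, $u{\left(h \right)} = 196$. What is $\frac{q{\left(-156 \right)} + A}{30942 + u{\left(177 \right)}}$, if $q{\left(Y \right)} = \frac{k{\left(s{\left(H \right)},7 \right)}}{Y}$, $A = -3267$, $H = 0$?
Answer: $- \frac{169881}{1619176} \approx -0.10492$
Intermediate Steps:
$s{\left(v \right)} = 3 v$
$k{\left(l,Q \right)} = -9$
$q{\left(Y \right)} = - \frac{9}{Y}$
$\frac{q{\left(-156 \right)} + A}{30942 + u{\left(177 \right)}} = \frac{- \frac{9}{-156} - 3267}{30942 + 196} = \frac{\left(-9\right) \left(- \frac{1}{156}\right) - 3267}{31138} = \left(\frac{3}{52} - 3267\right) \frac{1}{31138} = \left(- \frac{169881}{52}\right) \frac{1}{31138} = - \frac{169881}{1619176}$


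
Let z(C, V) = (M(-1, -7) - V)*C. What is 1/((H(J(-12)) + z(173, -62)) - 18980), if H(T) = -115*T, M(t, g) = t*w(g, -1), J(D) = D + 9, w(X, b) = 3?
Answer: -1/8428 ≈ -0.00011865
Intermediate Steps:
J(D) = 9 + D
M(t, g) = 3*t (M(t, g) = t*3 = 3*t)
z(C, V) = C*(-3 - V) (z(C, V) = (3*(-1) - V)*C = (-3 - V)*C = C*(-3 - V))
1/((H(J(-12)) + z(173, -62)) - 18980) = 1/((-115*(9 - 12) - 1*173*(3 - 62)) - 18980) = 1/((-115*(-3) - 1*173*(-59)) - 18980) = 1/((345 + 10207) - 18980) = 1/(10552 - 18980) = 1/(-8428) = -1/8428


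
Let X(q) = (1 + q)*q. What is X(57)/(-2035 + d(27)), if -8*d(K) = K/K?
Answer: -8816/5427 ≈ -1.6245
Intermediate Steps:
d(K) = -⅛ (d(K) = -K/(8*K) = -⅛*1 = -⅛)
X(q) = q*(1 + q)
X(57)/(-2035 + d(27)) = (57*(1 + 57))/(-2035 - ⅛) = (57*58)/(-16281/8) = 3306*(-8/16281) = -8816/5427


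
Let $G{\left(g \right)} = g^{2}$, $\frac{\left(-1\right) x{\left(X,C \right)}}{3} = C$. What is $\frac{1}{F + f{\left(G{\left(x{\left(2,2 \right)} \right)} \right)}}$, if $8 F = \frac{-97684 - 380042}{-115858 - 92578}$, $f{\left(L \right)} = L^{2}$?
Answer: $\frac{833744}{1080771087} \approx 0.00077143$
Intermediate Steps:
$x{\left(X,C \right)} = - 3 C$
$F = \frac{238863}{833744}$ ($F = \frac{\left(-97684 - 380042\right) \frac{1}{-115858 - 92578}}{8} = \frac{\left(-97684 - 380042\right) \frac{1}{-208436}}{8} = \frac{\left(-477726\right) \left(- \frac{1}{208436}\right)}{8} = \frac{1}{8} \cdot \frac{238863}{104218} = \frac{238863}{833744} \approx 0.28649$)
$\frac{1}{F + f{\left(G{\left(x{\left(2,2 \right)} \right)} \right)}} = \frac{1}{\frac{238863}{833744} + \left(\left(\left(-3\right) 2\right)^{2}\right)^{2}} = \frac{1}{\frac{238863}{833744} + \left(\left(-6\right)^{2}\right)^{2}} = \frac{1}{\frac{238863}{833744} + 36^{2}} = \frac{1}{\frac{238863}{833744} + 1296} = \frac{1}{\frac{1080771087}{833744}} = \frac{833744}{1080771087}$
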